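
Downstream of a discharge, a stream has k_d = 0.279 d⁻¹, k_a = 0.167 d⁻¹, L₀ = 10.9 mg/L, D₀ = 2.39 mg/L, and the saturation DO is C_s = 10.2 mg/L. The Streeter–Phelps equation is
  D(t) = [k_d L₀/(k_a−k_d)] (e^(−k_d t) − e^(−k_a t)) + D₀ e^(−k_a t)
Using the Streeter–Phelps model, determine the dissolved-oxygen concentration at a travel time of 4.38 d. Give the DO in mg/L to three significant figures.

DO ≈ 3.98 mg/L

k_d L₀/(k_a−k_d) = 0.279×10.9/(0.167−0.279) = 3.041/-0.1120 = -27.15 mg/L.
e^(−k_d t) = e^(−0.279×4.380) = 0.2946; e^(−k_a t) = e^(−0.167×4.380) = 0.4812.
D = -27.15 × (0.2946 − 0.4812) + 2.39 × 0.4812 = 5.066 + 1.150 = 6.216 mg/L.
DO = C_s − D = 10.2 − 6.216 = 3.984 mg/L.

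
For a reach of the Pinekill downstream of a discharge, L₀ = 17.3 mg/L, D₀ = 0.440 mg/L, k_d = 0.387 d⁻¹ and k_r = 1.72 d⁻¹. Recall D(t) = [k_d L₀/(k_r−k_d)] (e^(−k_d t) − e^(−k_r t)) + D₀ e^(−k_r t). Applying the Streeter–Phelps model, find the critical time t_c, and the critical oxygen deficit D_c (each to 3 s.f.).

At the critical point dD/dt = 0, so k_d L₀ e^(−k_d t) = k_r D. Substituting D(t) from the Streeter–Phelps equation and solving for t gives
t_c = ln[(k_r/k_d)(1 − D₀(k_r−k_d)/(k_d L₀))] / (k_r−k_d).
Here k_r−k_d = 1.333 d⁻¹ and 1 − D₀(k_r−k_d)/(k_d L₀) = 1 − 0.440×1.333/(0.387×17.3) = 0.9124, so
t_c = ln(4.444 × 0.9124) / 1.333 = 1.400 / 1.333 = 1.050 d.
L(t_c) = L₀ e^(−k_d t_c) = 17.3 × 0.6660 = 11.52 mg/L, and at the critical point k_r D_c = k_d L, so D_c = (0.387/1.72) × 11.52 = 2.592 mg/L.

t_c ≈ 1.05 d; D_c ≈ 2.59 mg/L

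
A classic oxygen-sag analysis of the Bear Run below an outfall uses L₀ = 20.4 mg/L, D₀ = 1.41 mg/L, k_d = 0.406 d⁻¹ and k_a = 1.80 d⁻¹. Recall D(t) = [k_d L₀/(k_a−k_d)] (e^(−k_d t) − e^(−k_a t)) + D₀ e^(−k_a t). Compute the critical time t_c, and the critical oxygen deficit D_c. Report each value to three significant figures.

t_c ≈ 0.874 d; D_c ≈ 3.23 mg/L

t_c = [1/(k_a−k_d)] ln[(k_a/k_d)(1 − D₀(k_a−k_d)/(k_d L₀))]
= [1/(1.80−0.406)] ln[(1.80/0.406)(1 − 1.41×1.394/(0.406×20.4))]
= (1/1.394) ln[4.433 × 0.7627] = 0.7174 × ln(3.381) = 0.7174 × 1.218 = 0.8739 d.
L(t_c) = L₀ e^(−k_d t_c) = 20.4 × 0.7013 = 14.31 mg/L, and at the critical point k_a D_c = k_d L, so D_c = (0.406/1.80) × 14.31 = 3.227 mg/L.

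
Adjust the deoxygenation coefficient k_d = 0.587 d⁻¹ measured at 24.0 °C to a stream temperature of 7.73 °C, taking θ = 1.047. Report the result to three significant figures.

k_d(T₂) = k_d(T₁) · θ^(T₂−T₁) = 0.587 × 1.047^(7.73−24.0)
= 0.587 × 1.047^-16.3 = 0.587 × 0.4737 = 0.2780 d⁻¹.

k_d ≈ 0.278 d⁻¹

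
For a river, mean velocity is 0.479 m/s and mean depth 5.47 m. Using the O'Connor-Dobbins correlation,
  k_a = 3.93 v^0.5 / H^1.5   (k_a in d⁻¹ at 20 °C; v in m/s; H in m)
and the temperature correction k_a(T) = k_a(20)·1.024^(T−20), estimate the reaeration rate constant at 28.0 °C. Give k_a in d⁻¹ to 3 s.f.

k_a(20) = 3.93 × 0.479^0.5 / 5.47^1.5 = 3.93 × 0.6921 / 12.79 = 0.2126 d⁻¹.
k_a(28.0) = 0.2126 × 1.024^(28.0−20) = 0.2126 × 1.209 = 0.2570 d⁻¹.

k_a ≈ 0.257 d⁻¹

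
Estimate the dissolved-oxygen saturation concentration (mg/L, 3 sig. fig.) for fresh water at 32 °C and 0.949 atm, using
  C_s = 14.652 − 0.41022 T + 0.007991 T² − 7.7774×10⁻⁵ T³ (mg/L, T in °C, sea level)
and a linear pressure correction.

C_s ≈ 6.79 mg/L

At sea level: C_s = 14.652 − 0.41022×32 + 0.007991×32² − 7.7774×10⁻⁵×32³ = 7.159 mg/L.
Pressure correction: C_s' = 7.159 × 0.949 = 6.794 mg/L.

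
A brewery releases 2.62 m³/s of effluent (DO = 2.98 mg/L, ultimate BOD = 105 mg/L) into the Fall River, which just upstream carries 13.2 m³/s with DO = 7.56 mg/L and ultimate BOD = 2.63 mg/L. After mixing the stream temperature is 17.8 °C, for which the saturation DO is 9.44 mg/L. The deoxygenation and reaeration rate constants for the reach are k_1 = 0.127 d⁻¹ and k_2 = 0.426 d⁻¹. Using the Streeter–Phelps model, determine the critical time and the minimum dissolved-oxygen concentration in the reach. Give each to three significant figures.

Mixed DO = (13.2×7.56 + 2.62×2.98)/(13.2+2.62) = 107.6/15.82 = 6.801 mg/L.
Mixed L₀ = (13.2×2.63 + 2.62×105)/(15.82) = 309.8/15.82 = 19.58 mg/L.
Initial deficit D₀ = C_s − DO₀ = 9.44 − 6.801 = 2.639 mg/L.
t_c = (1/0.2990) ln[(0.426/0.127)(1 − 2.639×0.2990/(0.127×19.58))] = 3.344 × ln(2.290) = 2.772 d.
D_c = (0.127/0.426) × 19.58 × e^(−0.127×2.772) = 0.2981 × 19.58 × 0.7033 = 4.106 mg/L.
Minimum DO = 9.44 − 4.106 = 5.334 mg/L.

t_c ≈ 2.77 d; minimum DO ≈ 5.33 mg/L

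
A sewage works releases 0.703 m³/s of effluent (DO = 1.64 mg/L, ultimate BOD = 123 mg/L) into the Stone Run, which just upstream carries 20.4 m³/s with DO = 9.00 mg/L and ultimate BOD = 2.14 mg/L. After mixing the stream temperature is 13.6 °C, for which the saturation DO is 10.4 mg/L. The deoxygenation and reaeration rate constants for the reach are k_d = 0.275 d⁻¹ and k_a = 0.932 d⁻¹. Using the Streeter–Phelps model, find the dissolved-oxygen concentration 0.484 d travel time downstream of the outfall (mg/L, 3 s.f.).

Mixed DO = (20.4×9.00 + 0.703×1.64)/(20.4+0.703) = 184.8/21.10 = 8.755 mg/L.
Mixed L₀ = (20.4×2.14 + 0.703×123)/(21.10) = 130.1/21.10 = 6.166 mg/L.
Initial deficit D₀ = C_s − DO₀ = 10.4 − 8.755 = 1.645 mg/L.
D(0.484) = [0.275×6.166/(0.932−0.275)](e^(−0.275×0.484) − e^(−0.932×0.484)) + 1.645 e^(−0.932×0.484)
= 2.581 × (0.8754 − 0.6369) + 1.645 × 0.6369 = 1.663 mg/L.
DO = 10.4 − 1.663 = 8.737 mg/L.

DO ≈ 8.74 mg/L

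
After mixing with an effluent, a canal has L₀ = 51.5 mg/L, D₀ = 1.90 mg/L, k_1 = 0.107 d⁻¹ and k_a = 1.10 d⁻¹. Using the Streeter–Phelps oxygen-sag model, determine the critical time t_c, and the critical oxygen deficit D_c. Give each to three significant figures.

t_c ≈ 1.92 d; D_c ≈ 4.08 mg/L

t_c = [1/(k_a−k_1)] ln[(k_a/k_1)(1 − D₀(k_a−k_1)/(k_1 L₀))]
= [1/(1.10−0.107)] ln[(1.10/0.107)(1 − 1.90×0.9930/(0.107×51.5))]
= (1/0.9930) ln[10.28 × 0.6576] = 1.007 × ln(6.761) = 1.007 × 1.911 = 1.925 d.
D_c = (k_1/k_a) L₀ e^(−k_1 t_c) = (0.107/1.10) × 51.5 × e^(−0.107×1.925) = 0.09727 × 51.5 × 0.8139 = 4.077 mg/L.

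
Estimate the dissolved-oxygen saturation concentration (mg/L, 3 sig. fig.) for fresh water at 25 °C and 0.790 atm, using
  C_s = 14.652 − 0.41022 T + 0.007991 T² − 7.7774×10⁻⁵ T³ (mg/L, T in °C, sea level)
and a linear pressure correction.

C_s ≈ 6.46 mg/L

At sea level: C_s = 14.652 − 0.41022×25 + 0.007991×25² − 7.7774×10⁻⁵×25³ = 8.176 mg/L.
Pressure correction: C_s' = 8.176 × 0.790 = 6.459 mg/L.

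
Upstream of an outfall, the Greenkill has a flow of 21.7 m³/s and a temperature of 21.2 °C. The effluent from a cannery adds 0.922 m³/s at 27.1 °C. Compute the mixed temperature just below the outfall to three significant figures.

21.4 °C

Flow-weighted mixing: C = (Q_r C_r + Q_w C_w)/(Q_r + Q_w)
= (21.7×21.2 + 0.922×27.1)/(21.7 + 0.922) = 485.0/22.62 = 21.44 °C.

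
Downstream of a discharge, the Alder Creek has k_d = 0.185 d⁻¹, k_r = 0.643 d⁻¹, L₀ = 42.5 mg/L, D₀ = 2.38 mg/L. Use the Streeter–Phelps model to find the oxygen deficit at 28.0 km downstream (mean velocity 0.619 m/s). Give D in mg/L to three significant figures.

Travel time t = x/v = 28.0 km / (0.619 m/s) = 28000 m / 0.619 m/s = 45230 s = 0.5235 d.
k_d L₀/(k_r−k_d) = 0.185×42.5/(0.643−0.185) = 7.862/0.4580 = 17.17 mg/L.
e^(−k_d t) = e^(−0.185×0.5235) = 0.9077; e^(−k_r t) = e^(−0.643×0.5235) = 0.7142.
D = 17.17 × (0.9077 − 0.7142) + 2.38 × 0.7142 = 3.322 + 1.700 = 5.022 mg/L.

D ≈ 5.02 mg/L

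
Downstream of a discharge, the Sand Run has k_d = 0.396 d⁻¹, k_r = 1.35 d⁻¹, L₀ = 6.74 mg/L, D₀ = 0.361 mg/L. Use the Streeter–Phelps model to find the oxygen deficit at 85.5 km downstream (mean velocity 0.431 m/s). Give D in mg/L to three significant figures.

Travel time t = x/v = 85.5 km / (0.431 m/s) = 85500 m / 0.431 m/s = 198400 s = 2.296 d.
k_d L₀/(k_r−k_d) = 0.396×6.74/(1.35−0.396) = 2.669/0.9540 = 2.798 mg/L.
e^(−k_d t) = e^(−0.396×2.296) = 0.4028; e^(−k_r t) = e^(−1.35×2.296) = 0.04507.
D = 2.798 × (0.4028 − 0.04507) + 0.361 × 0.04507 = 1.001 + 0.01627 = 1.017 mg/L.

D ≈ 1.02 mg/L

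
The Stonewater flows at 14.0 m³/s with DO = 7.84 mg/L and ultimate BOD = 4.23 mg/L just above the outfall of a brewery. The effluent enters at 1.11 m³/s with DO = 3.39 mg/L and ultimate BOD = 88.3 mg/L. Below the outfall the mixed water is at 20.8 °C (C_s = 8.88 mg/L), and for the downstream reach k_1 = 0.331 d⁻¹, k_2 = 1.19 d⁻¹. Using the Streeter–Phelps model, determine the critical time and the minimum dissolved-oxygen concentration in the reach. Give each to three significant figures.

Mixed DO = (14.0×7.84 + 1.11×3.39)/(14.0+1.11) = 113.5/15.11 = 7.513 mg/L.
Mixed L₀ = (14.0×4.23 + 1.11×88.3)/(15.11) = 157.2/15.11 = 10.41 mg/L.
Initial deficit D₀ = C_s − DO₀ = 8.88 − 7.513 = 1.367 mg/L.
t_c = (1/0.8590) ln[(1.19/0.331)(1 − 1.367×0.8590/(0.331×10.41))] = 1.164 × ln(2.370) = 1.004 d.
D_c = (0.331/1.19) × 10.41 × e^(−0.331×1.004) = 0.2782 × 10.41 × 0.7172 = 2.076 mg/L.
Minimum DO = 8.88 − 2.076 = 6.804 mg/L.

t_c ≈ 1.00 d; minimum DO ≈ 6.80 mg/L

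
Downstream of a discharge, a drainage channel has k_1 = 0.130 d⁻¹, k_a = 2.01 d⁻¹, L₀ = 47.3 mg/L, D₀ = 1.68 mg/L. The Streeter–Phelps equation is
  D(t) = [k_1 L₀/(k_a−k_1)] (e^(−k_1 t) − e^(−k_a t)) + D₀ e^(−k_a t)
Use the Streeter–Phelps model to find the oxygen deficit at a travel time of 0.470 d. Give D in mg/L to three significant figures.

D ≈ 2.46 mg/L

k_1 L₀/(k_a−k_1) = 0.130×47.3/(2.01−0.130) = 6.149/1.880 = 3.271 mg/L.
e^(−k_1 t) = e^(−0.130×0.4700) = 0.9407; e^(−k_a t) = e^(−2.01×0.4700) = 0.3888.
D = 3.271 × (0.9407 − 0.3888) + 1.68 × 0.3888 = 1.805 + 0.6532 = 2.458 mg/L.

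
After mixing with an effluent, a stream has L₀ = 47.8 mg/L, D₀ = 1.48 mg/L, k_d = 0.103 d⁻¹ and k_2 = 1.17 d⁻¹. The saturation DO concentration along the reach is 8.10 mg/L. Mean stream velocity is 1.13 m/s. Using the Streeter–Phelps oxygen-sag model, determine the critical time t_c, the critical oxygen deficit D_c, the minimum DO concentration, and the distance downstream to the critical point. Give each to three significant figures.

t_c ≈ 1.91 d; D_c ≈ 3.45 mg/L; min DO ≈ 4.65 mg/L; x_c ≈ 187 km

At the critical point dD/dt = 0, so k_d L₀ e^(−k_d t) = k_2 D. Substituting D(t) from the Streeter–Phelps equation and solving for t gives
t_c = ln[(k_2/k_d)(1 − D₀(k_2−k_d)/(k_d L₀))] / (k_2−k_d).
Here k_2−k_d = 1.067 d⁻¹ and 1 − D₀(k_2−k_d)/(k_d L₀) = 1 − 1.48×1.067/(0.103×47.8) = 0.6793, so
t_c = ln(11.36 × 0.6793) / 1.067 = 2.043 / 1.067 = 1.915 d.
D_c = (k_d/k_2) L₀ e^(−k_d t_c) = (0.103/1.17) × 47.8 × e^(−0.103×1.915) = 0.08803 × 47.8 × 0.8210 = 3.455 mg/L.
Minimum DO = C_s − D_c = 8.10 − 3.455 = 4.645 mg/L.
x_c = v t_c = 1.13 m/s × 1.915 d × 86400 s/d = 187000 m ≈ 187 km.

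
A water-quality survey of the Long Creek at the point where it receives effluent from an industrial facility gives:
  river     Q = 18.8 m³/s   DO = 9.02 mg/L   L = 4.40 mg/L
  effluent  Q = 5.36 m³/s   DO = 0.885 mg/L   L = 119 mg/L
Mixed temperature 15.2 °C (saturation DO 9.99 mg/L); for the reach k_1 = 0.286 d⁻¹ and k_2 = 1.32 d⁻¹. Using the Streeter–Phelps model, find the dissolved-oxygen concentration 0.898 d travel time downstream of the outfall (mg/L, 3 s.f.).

DO ≈ 5.28 mg/L

Mixed DO = (18.8×9.02 + 5.36×0.885)/(18.8+5.36) = 174.3/24.16 = 7.215 mg/L.
Mixed L₀ = (18.8×4.40 + 5.36×119)/(24.16) = 720.6/24.16 = 29.82 mg/L.
Initial deficit D₀ = C_s − DO₀ = 9.99 − 7.215 = 2.775 mg/L.
D(0.898) = [0.286×29.82/(1.32−0.286)](e^(−0.286×0.898) − e^(−1.32×0.898)) + 2.775 e^(−1.32×0.898)
= 8.249 × (0.7735 − 0.3056) + 2.775 × 0.3056 = 4.708 mg/L.
DO = 9.99 − 4.708 = 5.282 mg/L.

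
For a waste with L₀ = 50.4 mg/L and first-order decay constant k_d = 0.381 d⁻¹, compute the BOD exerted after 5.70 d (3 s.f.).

y ≈ 44.7 mg/L

y_t = L₀(1 − e^(−k_d t)) = 50.4 × (1 − e^(−0.381×5.70))
= 50.4 × (1 − 0.1140) = 50.4 × 0.8860 = 44.66 mg/L.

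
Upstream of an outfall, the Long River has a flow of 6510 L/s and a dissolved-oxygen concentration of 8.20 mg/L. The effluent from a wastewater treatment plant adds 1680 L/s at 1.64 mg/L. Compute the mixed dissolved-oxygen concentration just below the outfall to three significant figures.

Flow-weighted mixing: C = (Q_r C_r + Q_w C_w)/(Q_r + Q_w)
= (6510×8.20 + 1680×1.64)/(6510 + 1680) = 56140/8190 = 6.854 mg/L.

6.85 mg/L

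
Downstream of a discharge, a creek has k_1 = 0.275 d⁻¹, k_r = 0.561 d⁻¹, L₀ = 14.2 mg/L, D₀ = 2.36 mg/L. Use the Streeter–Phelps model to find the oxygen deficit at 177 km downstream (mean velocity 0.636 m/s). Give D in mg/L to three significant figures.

Travel time t = x/v = 177 km / (0.636 m/s) = 177000 m / 0.636 m/s = 278300 s = 3.221 d.
k_1 L₀/(k_r−k_1) = 0.275×14.2/(0.561−0.275) = 3.905/0.2860 = 13.65 mg/L.
e^(−k_1 t) = e^(−0.275×3.221) = 0.4124; e^(−k_r t) = e^(−0.561×3.221) = 0.1641.
D = 13.65 × (0.4124 − 0.1641) + 2.36 × 0.1641 = 3.389 + 0.3874 = 3.777 mg/L.

D ≈ 3.78 mg/L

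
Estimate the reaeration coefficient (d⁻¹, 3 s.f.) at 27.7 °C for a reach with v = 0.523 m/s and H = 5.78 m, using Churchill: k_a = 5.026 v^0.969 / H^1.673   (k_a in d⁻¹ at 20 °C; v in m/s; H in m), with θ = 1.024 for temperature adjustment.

k_a ≈ 0.171 d⁻¹

k_a(20) = 5.026 × 0.523^0.969 / 5.78^1.673 = 5.026 × 0.5336 / 18.82 = 0.1425 d⁻¹.
k_a(27.7) = 0.1425 × 1.024^(27.7−20) = 0.1425 × 1.200 = 0.1710 d⁻¹.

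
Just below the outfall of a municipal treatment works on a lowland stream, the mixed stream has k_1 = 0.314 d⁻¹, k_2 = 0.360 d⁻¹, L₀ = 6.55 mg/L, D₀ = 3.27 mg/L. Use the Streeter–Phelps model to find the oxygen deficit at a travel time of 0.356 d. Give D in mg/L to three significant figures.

D ≈ 3.53 mg/L

k_1 L₀/(k_2−k_1) = 0.314×6.55/(0.360−0.314) = 2.057/0.04600 = 44.71 mg/L.
e^(−k_1 t) = e^(−0.314×0.3560) = 0.8942; e^(−k_2 t) = e^(−0.360×0.3560) = 0.8797.
D = 44.71 × (0.8942 − 0.8797) + 3.27 × 0.8797 = 0.6494 + 2.877 = 3.526 mg/L.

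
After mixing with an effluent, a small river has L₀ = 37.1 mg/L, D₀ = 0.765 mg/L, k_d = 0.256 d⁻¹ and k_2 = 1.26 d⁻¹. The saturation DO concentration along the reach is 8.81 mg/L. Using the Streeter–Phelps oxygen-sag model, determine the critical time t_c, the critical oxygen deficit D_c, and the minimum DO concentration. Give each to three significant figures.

With k_2/k_d = 4.922 and 1 − D₀(k_2−k_d)/(k_d L₀) = 0.9191,
t_c = ln(4.922 × 0.9191) / (1.26 − 0.256) = ln(4.524) / 1.004 = 1.509/1.004 = 1.503 d.
D_c = (k_d/k_2) L₀ e^(−k_d t_c) = (0.256/1.26) × 37.1 × e^(−0.256×1.503) = 0.2032 × 37.1 × 0.6805 = 5.130 mg/L.
Minimum DO = C_s − D_c = 8.81 − 5.130 = 3.680 mg/L.

t_c ≈ 1.50 d; D_c ≈ 5.13 mg/L; min DO ≈ 3.68 mg/L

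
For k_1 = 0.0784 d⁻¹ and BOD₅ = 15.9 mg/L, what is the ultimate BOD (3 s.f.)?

BOD₅ = L₀(1 − e^(−5k_1)) ⇒ L₀ = BOD₅ / (1 − e^(−5×0.0784))
= 15.9 / (1 − 0.6757) = 15.9 / 0.3243 = 49.03 mg/L.

L₀ ≈ 49.0 mg/L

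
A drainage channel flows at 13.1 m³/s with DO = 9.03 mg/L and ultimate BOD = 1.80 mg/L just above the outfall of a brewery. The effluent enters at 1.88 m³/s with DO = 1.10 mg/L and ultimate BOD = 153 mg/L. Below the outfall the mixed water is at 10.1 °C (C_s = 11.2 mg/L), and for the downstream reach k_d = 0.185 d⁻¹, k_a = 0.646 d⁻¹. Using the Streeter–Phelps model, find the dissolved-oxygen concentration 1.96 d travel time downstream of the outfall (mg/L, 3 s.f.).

Mixed DO = (13.1×9.03 + 1.88×1.10)/(13.1+1.88) = 120.4/14.98 = 8.035 mg/L.
Mixed L₀ = (13.1×1.80 + 1.88×153)/(14.98) = 311.2/14.98 = 20.78 mg/L.
Initial deficit D₀ = C_s − DO₀ = 11.2 − 8.035 = 3.165 mg/L.
D(1.96) = [0.185×20.78/(0.646−0.185)](e^(−0.185×1.96) − e^(−0.646×1.96)) + 3.165 e^(−0.646×1.96)
= 8.337 × (0.6959 − 0.2819) + 3.165 × 0.2819 = 4.344 mg/L.
DO = 11.2 − 4.344 = 6.856 mg/L.

DO ≈ 6.86 mg/L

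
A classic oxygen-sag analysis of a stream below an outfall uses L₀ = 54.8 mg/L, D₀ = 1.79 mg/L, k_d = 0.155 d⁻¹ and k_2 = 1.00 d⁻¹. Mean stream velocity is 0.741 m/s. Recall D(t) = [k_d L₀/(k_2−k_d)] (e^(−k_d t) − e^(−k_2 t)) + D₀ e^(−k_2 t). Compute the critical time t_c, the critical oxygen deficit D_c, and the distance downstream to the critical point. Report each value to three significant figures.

With k_2/k_d = 6.452 and 1 − D₀(k_2−k_d)/(k_d L₀) = 0.8219,
t_c = ln(6.452 × 0.8219) / (1.00 − 0.155) = ln(5.303) / 0.8450 = 1.668/0.8450 = 1.974 d.
D_c = (k_d/k_2) L₀ e^(−k_d t_c) = (0.155/1.00) × 54.8 × e^(−0.155×1.974) = 0.1550 × 54.8 × 0.7364 = 6.255 mg/L.
x_c = v t_c = 0.741 m/s × 1.974 d × 86400 s/d = 126400 m ≈ 126 km.

t_c ≈ 1.97 d; D_c ≈ 6.25 mg/L; x_c ≈ 126 km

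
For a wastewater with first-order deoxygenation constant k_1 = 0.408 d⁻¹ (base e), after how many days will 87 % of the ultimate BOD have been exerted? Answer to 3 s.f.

y/L₀ = 1 − e^(−k_1 t) = 0.87 ⇒ e^(−k_1 t) = 0.130
t = −ln(0.130) / 0.408 = 2.040 / 0.408 = 5.001 d.

t ≈ 5.00 d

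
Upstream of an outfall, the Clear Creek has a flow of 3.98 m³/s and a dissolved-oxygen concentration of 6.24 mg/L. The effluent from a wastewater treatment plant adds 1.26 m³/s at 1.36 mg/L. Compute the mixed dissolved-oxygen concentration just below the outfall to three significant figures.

5.07 mg/L

Flow-weighted mixing: C = (Q_r C_r + Q_w C_w)/(Q_r + Q_w)
= (3.98×6.24 + 1.26×1.36)/(3.98 + 1.26) = 26.55/5.240 = 5.067 mg/L.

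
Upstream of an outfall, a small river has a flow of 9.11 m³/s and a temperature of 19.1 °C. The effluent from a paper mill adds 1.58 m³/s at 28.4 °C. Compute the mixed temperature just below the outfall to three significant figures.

20.5 °C

Flow-weighted mixing: C = (Q_r C_r + Q_w C_w)/(Q_r + Q_w)
= (9.11×19.1 + 1.58×28.4)/(9.11 + 1.58) = 218.9/10.69 = 20.47 °C.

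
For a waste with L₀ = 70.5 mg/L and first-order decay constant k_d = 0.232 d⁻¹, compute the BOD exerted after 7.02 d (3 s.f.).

y ≈ 56.7 mg/L

y_t = L₀(1 − e^(−k_d t)) = 70.5 × (1 − e^(−0.232×7.02))
= 70.5 × (1 − 0.1962) = 70.5 × 0.8038 = 56.67 mg/L.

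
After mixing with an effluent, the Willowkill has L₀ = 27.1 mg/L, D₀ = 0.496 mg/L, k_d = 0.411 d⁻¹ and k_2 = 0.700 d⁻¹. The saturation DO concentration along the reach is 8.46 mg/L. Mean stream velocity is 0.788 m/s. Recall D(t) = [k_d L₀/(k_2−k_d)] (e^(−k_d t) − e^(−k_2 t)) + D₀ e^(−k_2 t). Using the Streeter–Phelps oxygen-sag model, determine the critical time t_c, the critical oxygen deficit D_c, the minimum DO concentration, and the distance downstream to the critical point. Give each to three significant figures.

t_c ≈ 1.80 d; D_c ≈ 7.60 mg/L; min DO ≈ 0.860 mg/L; x_c ≈ 122 km

With k_2/k_d = 1.703 and 1 − D₀(k_2−k_d)/(k_d L₀) = 0.9871,
t_c = ln(1.703 × 0.9871) / (0.700 − 0.411) = ln(1.681) / 0.2890 = 0.5195/0.2890 = 1.798 d.
L(t_c) = L₀ e^(−k_d t_c) = 27.1 × 0.4777 = 12.94 mg/L, and at the critical point k_2 D_c = k_d L, so D_c = (0.411/0.700) × 12.94 = 7.600 mg/L.
Minimum DO = C_s − D_c = 8.46 − 7.600 = 0.8597 mg/L.
x_c = v t_c = 0.788 m/s × 1.798 d × 86400 s/d = 122400 m ≈ 122 km.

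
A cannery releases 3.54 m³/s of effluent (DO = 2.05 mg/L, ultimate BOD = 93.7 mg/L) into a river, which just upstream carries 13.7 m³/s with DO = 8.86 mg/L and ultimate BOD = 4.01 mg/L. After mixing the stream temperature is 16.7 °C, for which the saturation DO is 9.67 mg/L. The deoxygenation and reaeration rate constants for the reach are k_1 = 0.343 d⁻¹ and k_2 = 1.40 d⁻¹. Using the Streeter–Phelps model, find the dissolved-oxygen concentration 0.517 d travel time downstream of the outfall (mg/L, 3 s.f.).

Mixed DO = (13.7×8.86 + 3.54×2.05)/(13.7+3.54) = 128.6/17.24 = 7.462 mg/L.
Mixed L₀ = (13.7×4.01 + 3.54×93.7)/(17.24) = 386.6/17.24 = 22.43 mg/L.
Initial deficit D₀ = C_s − DO₀ = 9.67 − 7.462 = 2.208 mg/L.
D(0.517) = [0.343×22.43/(1.40−0.343)](e^(−0.343×0.517) − e^(−1.40×0.517)) + 2.208 e^(−1.40×0.517)
= 7.278 × (0.8375 − 0.4849) + 2.208 × 0.4849 = 3.637 mg/L.
DO = 9.67 − 3.637 = 6.033 mg/L.

DO ≈ 6.03 mg/L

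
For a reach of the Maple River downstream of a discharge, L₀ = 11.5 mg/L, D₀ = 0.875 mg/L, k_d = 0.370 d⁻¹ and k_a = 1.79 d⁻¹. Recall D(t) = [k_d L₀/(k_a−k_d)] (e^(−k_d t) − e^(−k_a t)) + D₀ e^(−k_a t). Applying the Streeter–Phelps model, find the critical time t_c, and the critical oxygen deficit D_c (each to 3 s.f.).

t_c ≈ 0.867 d; D_c ≈ 1.72 mg/L

With k_a/k_d = 4.838 and 1 − D₀(k_a−k_d)/(k_d L₀) = 0.7080,
t_c = ln(4.838 × 0.7080) / (1.79 − 0.370) = ln(3.425) / 1.420 = 1.231/1.420 = 0.8670 d.
D_c = (k_d/k_a) L₀ e^(−k_d t_c) = (0.370/1.79) × 11.5 × e^(−0.370×0.8670) = 0.2067 × 11.5 × 0.7256 = 1.725 mg/L.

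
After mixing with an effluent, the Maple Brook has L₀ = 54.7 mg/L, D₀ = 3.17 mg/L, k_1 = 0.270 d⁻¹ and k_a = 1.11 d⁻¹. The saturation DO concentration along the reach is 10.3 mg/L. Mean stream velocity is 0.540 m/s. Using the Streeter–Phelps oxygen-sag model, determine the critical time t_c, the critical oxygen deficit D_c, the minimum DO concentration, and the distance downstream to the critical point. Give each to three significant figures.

At the critical point dD/dt = 0, so k_1 L₀ e^(−k_1 t) = k_a D. Substituting D(t) from the Streeter–Phelps equation and solving for t gives
t_c = ln[(k_a/k_1)(1 − D₀(k_a−k_1)/(k_1 L₀))] / (k_a−k_1).
Here k_a−k_1 = 0.8400 d⁻¹ and 1 − D₀(k_a−k_1)/(k_1 L₀) = 1 − 3.17×0.8400/(0.270×54.7) = 0.8197, so
t_c = ln(4.111 × 0.8197) / 0.8400 = 1.215 / 0.8400 = 1.446 d.
D_c = (k_1/k_a) L₀ e^(−k_1 t_c) = (0.270/1.11) × 54.7 × e^(−0.270×1.446) = 0.2432 × 54.7 × 0.6767 = 9.004 mg/L.
Minimum DO = C_s − D_c = 10.3 − 9.004 = 1.296 mg/L.
x_c = v t_c = 0.540 m/s × 1.446 d × 86400 s/d = 67480 m ≈ 67.5 km.

t_c ≈ 1.45 d; D_c ≈ 9.00 mg/L; min DO ≈ 1.30 mg/L; x_c ≈ 67.5 km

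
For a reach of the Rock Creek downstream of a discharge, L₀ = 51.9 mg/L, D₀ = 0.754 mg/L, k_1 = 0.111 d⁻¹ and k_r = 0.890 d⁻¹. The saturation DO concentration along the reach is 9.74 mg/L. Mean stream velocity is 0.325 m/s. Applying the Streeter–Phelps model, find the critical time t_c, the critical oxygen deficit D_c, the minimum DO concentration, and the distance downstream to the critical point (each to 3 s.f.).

With k_r/k_1 = 8.018 and 1 − D₀(k_r−k_1)/(k_1 L₀) = 0.8980,
t_c = ln(8.018 × 0.8980) / (0.890 − 0.111) = ln(7.201) / 0.7790 = 1.974/0.7790 = 2.534 d.
L(t_c) = L₀ e^(−k_1 t_c) = 51.9 × 0.7548 = 39.17 mg/L, and at the critical point k_r D_c = k_1 L, so D_c = (0.111/0.890) × 39.17 = 4.886 mg/L.
Minimum DO = C_s − D_c = 9.74 − 4.886 = 4.854 mg/L.
x_c = v t_c = 0.325 m/s × 2.534 d × 86400 s/d = 71160 m ≈ 71.2 km.

t_c ≈ 2.53 d; D_c ≈ 4.89 mg/L; min DO ≈ 4.85 mg/L; x_c ≈ 71.2 km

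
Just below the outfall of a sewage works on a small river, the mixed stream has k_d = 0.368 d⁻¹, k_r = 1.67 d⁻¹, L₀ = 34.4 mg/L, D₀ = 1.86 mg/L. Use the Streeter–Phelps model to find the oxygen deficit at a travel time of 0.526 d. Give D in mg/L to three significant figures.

k_d L₀/(k_r−k_d) = 0.368×34.4/(1.67−0.368) = 12.66/1.302 = 9.723 mg/L.
e^(−k_d t) = e^(−0.368×0.5260) = 0.8240; e^(−k_r t) = e^(−1.67×0.5260) = 0.4154.
D = 9.723 × (0.8240 − 0.4154) + 1.86 × 0.4154 = 3.973 + 0.7727 = 4.745 mg/L.

D ≈ 4.75 mg/L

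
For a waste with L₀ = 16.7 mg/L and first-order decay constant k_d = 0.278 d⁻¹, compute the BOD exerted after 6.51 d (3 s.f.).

y_t = L₀(1 − e^(−k_d t)) = 16.7 × (1 − e^(−0.278×6.51))
= 16.7 × (1 − 0.1637) = 16.7 × 0.8363 = 13.97 mg/L.

y ≈ 14.0 mg/L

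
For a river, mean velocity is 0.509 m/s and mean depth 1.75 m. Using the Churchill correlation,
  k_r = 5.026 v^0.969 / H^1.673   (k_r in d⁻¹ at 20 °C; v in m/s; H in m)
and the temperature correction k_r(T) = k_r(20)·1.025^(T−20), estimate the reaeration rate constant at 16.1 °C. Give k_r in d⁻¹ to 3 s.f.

k_r ≈ 0.930 d⁻¹

k_r(20) = 5.026 × 0.509^0.969 / 1.75^1.673 = 5.026 × 0.5198 / 2.550 = 1.024 d⁻¹.
k_r(16.1) = 1.024 × 1.025^(16.1−20) = 1.024 × 0.9082 = 0.9303 d⁻¹.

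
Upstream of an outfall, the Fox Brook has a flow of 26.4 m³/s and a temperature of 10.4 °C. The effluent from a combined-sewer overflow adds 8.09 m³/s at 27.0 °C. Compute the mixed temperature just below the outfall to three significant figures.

14.3 °C

Flow-weighted mixing: C = (Q_r C_r + Q_w C_w)/(Q_r + Q_w)
= (26.4×10.4 + 8.09×27.0)/(26.4 + 8.09) = 493.0/34.49 = 14.29 °C.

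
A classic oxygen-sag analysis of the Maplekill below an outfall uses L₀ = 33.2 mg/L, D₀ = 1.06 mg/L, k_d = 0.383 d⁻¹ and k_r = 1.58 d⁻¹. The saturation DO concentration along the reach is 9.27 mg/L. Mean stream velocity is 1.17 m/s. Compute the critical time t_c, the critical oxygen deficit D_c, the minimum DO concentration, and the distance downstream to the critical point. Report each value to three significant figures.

With k_r/k_d = 4.125 and 1 − D₀(k_r−k_d)/(k_d L₀) = 0.9002,
t_c = ln(4.125 × 0.9002) / (1.58 − 0.383) = ln(3.714) / 1.197 = 1.312/1.197 = 1.096 d.
D_c = (k_d/k_r) L₀ e^(−k_d t_c) = (0.383/1.58) × 33.2 × e^(−0.383×1.096) = 0.2424 × 33.2 × 0.6572 = 5.289 mg/L.
Minimum DO = C_s − D_c = 9.27 − 5.289 = 3.981 mg/L.
x_c = v t_c = 1.17 m/s × 1.096 d × 86400 s/d = 110800 m ≈ 111 km.

t_c ≈ 1.10 d; D_c ≈ 5.29 mg/L; min DO ≈ 3.98 mg/L; x_c ≈ 111 km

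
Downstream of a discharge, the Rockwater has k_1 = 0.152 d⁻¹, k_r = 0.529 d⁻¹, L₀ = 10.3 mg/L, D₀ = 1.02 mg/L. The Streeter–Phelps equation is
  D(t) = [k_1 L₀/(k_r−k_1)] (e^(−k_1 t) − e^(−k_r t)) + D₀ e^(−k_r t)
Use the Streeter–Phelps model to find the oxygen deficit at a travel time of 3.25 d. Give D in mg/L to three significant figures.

k_1 L₀/(k_r−k_1) = 0.152×10.3/(0.529−0.152) = 1.566/0.3770 = 4.153 mg/L.
e^(−k_1 t) = e^(−0.152×3.250) = 0.6102; e^(−k_r t) = e^(−0.529×3.250) = 0.1792.
D = 4.153 × (0.6102 − 0.1792) + 1.02 × 0.1792 = 1.790 + 0.1828 = 1.973 mg/L.

D ≈ 1.97 mg/L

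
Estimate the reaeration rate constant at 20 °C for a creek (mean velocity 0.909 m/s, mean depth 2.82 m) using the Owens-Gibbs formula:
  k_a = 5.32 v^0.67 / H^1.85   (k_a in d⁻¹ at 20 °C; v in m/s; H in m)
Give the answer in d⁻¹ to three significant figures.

k_a ≈ 0.733 d⁻¹

k_a = 5.32 × 0.909^0.67 / 2.82^1.85 = 5.32 × 0.9381 / 6.807 = 0.7331 d⁻¹.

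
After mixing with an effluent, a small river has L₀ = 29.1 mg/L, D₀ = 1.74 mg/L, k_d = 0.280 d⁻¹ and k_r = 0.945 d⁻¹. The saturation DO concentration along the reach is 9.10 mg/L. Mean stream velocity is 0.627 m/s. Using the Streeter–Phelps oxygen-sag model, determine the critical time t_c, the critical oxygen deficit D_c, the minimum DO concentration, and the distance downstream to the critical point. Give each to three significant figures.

With k_r/k_d = 3.375 and 1 − D₀(k_r−k_d)/(k_d L₀) = 0.8580,
t_c = ln(3.375 × 0.8580) / (0.945 − 0.280) = ln(2.896) / 0.6650 = 1.063/0.6650 = 1.599 d.
D_c = (k_d/k_r) L₀ e^(−k_d t_c) = (0.280/0.945) × 29.1 × e^(−0.280×1.599) = 0.2963 × 29.1 × 0.6391 = 5.511 mg/L.
Minimum DO = C_s − D_c = 9.10 − 5.511 = 3.589 mg/L.
x_c = v t_c = 0.627 m/s × 1.599 d × 86400 s/d = 86610 m ≈ 86.6 km.

t_c ≈ 1.60 d; D_c ≈ 5.51 mg/L; min DO ≈ 3.59 mg/L; x_c ≈ 86.6 km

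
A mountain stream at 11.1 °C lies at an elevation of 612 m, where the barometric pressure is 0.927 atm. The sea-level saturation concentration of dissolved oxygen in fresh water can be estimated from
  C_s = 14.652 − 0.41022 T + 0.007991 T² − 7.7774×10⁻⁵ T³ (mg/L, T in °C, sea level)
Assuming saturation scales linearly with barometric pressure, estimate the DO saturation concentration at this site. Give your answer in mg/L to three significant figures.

At sea level: C_s = 14.652 − 0.41022×11.1 + 0.007991×11.1² − 7.7774×10⁻⁵×11.1³ = 10.98 mg/L.
Pressure correction: C_s' = 10.98 × 0.927 = 10.18 mg/L.

C_s ≈ 10.2 mg/L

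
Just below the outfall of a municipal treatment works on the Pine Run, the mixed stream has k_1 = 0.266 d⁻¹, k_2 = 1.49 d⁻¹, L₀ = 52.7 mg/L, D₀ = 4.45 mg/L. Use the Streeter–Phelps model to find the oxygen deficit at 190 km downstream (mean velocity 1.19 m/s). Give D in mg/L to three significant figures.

D ≈ 6.56 mg/L

Travel time t = x/v = 190 km / (1.19 m/s) = 190000 m / 1.19 m/s = 159700 s = 1.848 d.
k_1 L₀/(k_2−k_1) = 0.266×52.7/(1.49−0.266) = 14.02/1.224 = 11.45 mg/L.
e^(−k_1 t) = e^(−0.266×1.848) = 0.6117; e^(−k_2 t) = e^(−1.49×1.848) = 0.06371.
D = 11.45 × (0.6117 − 0.06371) + 4.45 × 0.06371 = 6.276 + 0.2835 = 6.559 mg/L.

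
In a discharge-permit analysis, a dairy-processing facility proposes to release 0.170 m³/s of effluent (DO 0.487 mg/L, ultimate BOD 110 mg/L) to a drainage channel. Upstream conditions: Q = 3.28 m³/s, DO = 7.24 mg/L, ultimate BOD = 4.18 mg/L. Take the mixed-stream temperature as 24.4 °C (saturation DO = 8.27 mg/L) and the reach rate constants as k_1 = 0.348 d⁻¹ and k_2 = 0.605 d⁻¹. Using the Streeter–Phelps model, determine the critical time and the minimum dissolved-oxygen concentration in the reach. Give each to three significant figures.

t_c ≈ 1.71 d; minimum DO ≈ 5.29 mg/L

Mixed DO = (3.28×7.24 + 0.170×0.487)/(3.28+0.170) = 23.83/3.450 = 6.907 mg/L.
Mixed L₀ = (3.28×4.18 + 0.170×110)/(3.450) = 32.41/3.450 = 9.394 mg/L.
Initial deficit D₀ = C_s − DO₀ = 8.27 − 6.907 = 1.363 mg/L.
t_c = (1/0.2570) ln[(0.605/0.348)(1 − 1.363×0.2570/(0.348×9.394))] = 3.891 × ln(1.552) = 1.711 d.
D_c = (0.348/0.605) × 9.394 × e^(−0.348×1.711) = 0.5752 × 9.394 × 0.5513 = 2.979 mg/L.
Minimum DO = 8.27 − 2.979 = 5.291 mg/L.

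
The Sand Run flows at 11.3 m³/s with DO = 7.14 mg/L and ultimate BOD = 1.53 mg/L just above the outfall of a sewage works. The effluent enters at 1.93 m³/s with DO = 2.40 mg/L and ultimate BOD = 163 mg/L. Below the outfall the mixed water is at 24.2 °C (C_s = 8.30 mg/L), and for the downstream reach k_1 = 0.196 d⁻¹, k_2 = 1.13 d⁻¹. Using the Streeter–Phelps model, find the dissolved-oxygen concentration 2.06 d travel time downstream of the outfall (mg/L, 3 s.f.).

DO ≈ 5.12 mg/L

Mixed DO = (11.3×7.14 + 1.93×2.40)/(11.3+1.93) = 85.31/13.23 = 6.449 mg/L.
Mixed L₀ = (11.3×1.53 + 1.93×163)/(13.23) = 331.9/13.23 = 25.09 mg/L.
Initial deficit D₀ = C_s − DO₀ = 8.30 − 6.449 = 1.851 mg/L.
D(2.06) = [0.196×25.09/(1.13−0.196)](e^(−0.196×2.06) − e^(−1.13×2.06)) + 1.851 e^(−1.13×2.06)
= 5.264 × (0.6678 − 0.09751) + 1.851 × 0.09751 = 3.183 mg/L.
DO = 8.30 − 3.183 = 5.117 mg/L.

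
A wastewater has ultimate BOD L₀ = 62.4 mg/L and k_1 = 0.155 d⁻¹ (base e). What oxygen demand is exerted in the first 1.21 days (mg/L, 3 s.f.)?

y_t = L₀(1 − e^(−k_1 t)) = 62.4 × (1 − e^(−0.155×1.21))
= 62.4 × (1 − 0.8290) = 62.4 × 0.1710 = 10.67 mg/L.

y ≈ 10.7 mg/L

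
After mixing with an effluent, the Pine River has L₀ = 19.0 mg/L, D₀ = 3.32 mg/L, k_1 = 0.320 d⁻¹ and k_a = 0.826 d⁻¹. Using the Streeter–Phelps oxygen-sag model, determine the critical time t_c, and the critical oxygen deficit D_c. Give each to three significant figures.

t_c = [1/(k_a−k_1)] ln[(k_a/k_1)(1 − D₀(k_a−k_1)/(k_1 L₀))]
= [1/(0.826−0.320)] ln[(0.826/0.320)(1 − 3.32×0.5060/(0.320×19.0))]
= (1/0.5060) ln[2.581 × 0.7237] = 1.976 × ln(1.868) = 1.976 × 0.6249 = 1.235 d.
L(t_c) = L₀ e^(−k_1 t_c) = 19.0 × 0.6736 = 12.80 mg/L, and at the critical point k_a D_c = k_1 L, so D_c = (0.320/0.826) × 12.80 = 4.958 mg/L.

t_c ≈ 1.23 d; D_c ≈ 4.96 mg/L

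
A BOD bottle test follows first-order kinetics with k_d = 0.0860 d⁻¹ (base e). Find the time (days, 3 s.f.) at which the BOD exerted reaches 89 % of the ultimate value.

t ≈ 25.7 d

y/L₀ = 1 − e^(−k_d t) = 0.89 ⇒ e^(−k_d t) = 0.110
t = −ln(0.110) / 0.0860 = 2.207 / 0.0860 = 25.67 d.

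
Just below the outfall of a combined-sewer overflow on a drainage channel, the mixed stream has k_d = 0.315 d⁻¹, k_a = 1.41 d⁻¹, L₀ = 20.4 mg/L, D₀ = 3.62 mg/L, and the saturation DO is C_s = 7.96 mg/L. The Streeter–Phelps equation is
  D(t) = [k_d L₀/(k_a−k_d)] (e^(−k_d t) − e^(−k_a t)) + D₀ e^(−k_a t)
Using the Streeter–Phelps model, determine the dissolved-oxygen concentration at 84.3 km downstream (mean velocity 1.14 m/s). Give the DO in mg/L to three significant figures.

DO ≈ 4.15 mg/L

Travel time t = x/v = 84.3 km / (1.14 m/s) = 84300 m / 1.14 m/s = 73950 s = 0.8559 d.
k_d L₀/(k_a−k_d) = 0.315×20.4/(1.41−0.315) = 6.426/1.095 = 5.868 mg/L.
e^(−k_d t) = e^(−0.315×0.8559) = 0.7637; e^(−k_a t) = e^(−1.41×0.8559) = 0.2992.
D = 5.868 × (0.7637 − 0.2992) + 3.62 × 0.2992 = 2.726 + 1.083 = 3.809 mg/L.
DO = C_s − D = 7.96 − 3.809 = 4.151 mg/L.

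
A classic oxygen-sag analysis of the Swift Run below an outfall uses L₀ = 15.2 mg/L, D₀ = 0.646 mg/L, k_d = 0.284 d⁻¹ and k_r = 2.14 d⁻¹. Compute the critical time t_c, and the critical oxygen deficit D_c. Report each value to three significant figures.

With k_r/k_d = 7.535 and 1 − D₀(k_r−k_d)/(k_d L₀) = 0.7223,
t_c = ln(7.535 × 0.7223) / (2.14 − 0.284) = ln(5.442) / 1.856 = 1.694/1.856 = 0.9128 d.
L(t_c) = L₀ e^(−k_d t_c) = 15.2 × 0.7716 = 11.73 mg/L, and at the critical point k_r D_c = k_d L, so D_c = (0.284/2.14) × 11.73 = 1.557 mg/L.

t_c ≈ 0.913 d; D_c ≈ 1.56 mg/L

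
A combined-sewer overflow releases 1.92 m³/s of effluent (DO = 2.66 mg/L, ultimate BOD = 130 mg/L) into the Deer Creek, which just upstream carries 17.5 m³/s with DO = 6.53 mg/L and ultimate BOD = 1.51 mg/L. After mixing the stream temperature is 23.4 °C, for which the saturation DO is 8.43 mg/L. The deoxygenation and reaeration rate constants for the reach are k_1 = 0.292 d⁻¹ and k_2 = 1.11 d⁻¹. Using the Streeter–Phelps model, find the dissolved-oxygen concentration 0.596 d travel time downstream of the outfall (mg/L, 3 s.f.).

DO ≈ 5.61 mg/L

Mixed DO = (17.5×6.53 + 1.92×2.66)/(17.5+1.92) = 119.4/19.42 = 6.147 mg/L.
Mixed L₀ = (17.5×1.51 + 1.92×130)/(19.42) = 276.0/19.42 = 14.21 mg/L.
Initial deficit D₀ = C_s − DO₀ = 8.43 − 6.147 = 2.283 mg/L.
D(0.596) = [0.292×14.21/(1.11−0.292)](e^(−0.292×0.596) − e^(−1.11×0.596)) + 2.283 e^(−1.11×0.596)
= 5.074 × (0.8403 − 0.5160) + 2.283 × 0.5160 = 2.823 mg/L.
DO = 8.43 − 2.823 = 5.607 mg/L.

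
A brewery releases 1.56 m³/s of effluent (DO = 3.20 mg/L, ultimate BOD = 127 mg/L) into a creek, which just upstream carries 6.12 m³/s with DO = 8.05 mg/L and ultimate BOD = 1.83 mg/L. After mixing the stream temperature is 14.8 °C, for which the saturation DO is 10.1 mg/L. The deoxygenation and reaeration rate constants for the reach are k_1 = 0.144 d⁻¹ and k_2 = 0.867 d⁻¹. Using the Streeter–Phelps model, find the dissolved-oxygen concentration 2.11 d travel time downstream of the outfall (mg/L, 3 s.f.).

Mixed DO = (6.12×8.05 + 1.56×3.20)/(6.12+1.56) = 54.26/7.680 = 7.065 mg/L.
Mixed L₀ = (6.12×1.83 + 1.56×127)/(7.680) = 209.3/7.680 = 27.26 mg/L.
Initial deficit D₀ = C_s − DO₀ = 10.1 − 7.065 = 3.035 mg/L.
D(2.11) = [0.144×27.26/(0.867−0.144)](e^(−0.144×2.11) − e^(−0.867×2.11)) + 3.035 e^(−0.867×2.11)
= 5.428 × (0.7380 − 0.1605) + 3.035 × 0.1605 = 3.622 mg/L.
DO = 10.1 − 3.622 = 6.478 mg/L.

DO ≈ 6.48 mg/L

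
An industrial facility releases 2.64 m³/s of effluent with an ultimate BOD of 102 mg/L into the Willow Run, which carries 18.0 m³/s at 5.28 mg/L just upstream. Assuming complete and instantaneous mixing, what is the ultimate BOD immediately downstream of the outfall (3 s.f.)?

17.7 mg/L

Flow-weighted mixing: C = (Q_r C_r + Q_w C_w)/(Q_r + Q_w)
= (18.0×5.28 + 2.64×102)/(18.0 + 2.64) = 364.3/20.64 = 17.65 mg/L.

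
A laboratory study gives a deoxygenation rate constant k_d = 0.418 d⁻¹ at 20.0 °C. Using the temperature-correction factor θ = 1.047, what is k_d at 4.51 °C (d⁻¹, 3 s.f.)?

k_d(T₂) = k_d(T₁) · θ^(T₂−T₁) = 0.418 × 1.047^(4.51−20.0)
= 0.418 × 1.047^-15.5 = 0.418 × 0.4909 = 0.2052 d⁻¹.

k_d ≈ 0.205 d⁻¹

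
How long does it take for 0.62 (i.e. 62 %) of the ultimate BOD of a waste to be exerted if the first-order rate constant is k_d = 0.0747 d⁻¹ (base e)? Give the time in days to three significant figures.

t ≈ 13.0 d

y/L₀ = 1 − e^(−k_d t) = 0.62 ⇒ e^(−k_d t) = 0.380
t = −ln(0.380) / 0.0747 = 0.9676 / 0.0747 = 12.95 d.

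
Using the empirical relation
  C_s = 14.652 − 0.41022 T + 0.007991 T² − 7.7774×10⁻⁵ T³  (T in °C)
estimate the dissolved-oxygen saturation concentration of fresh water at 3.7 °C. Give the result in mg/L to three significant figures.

C_s = 14.652 − 0.41022×3.7 + 0.007991×3.7² − 7.7774×10⁻⁵×3.7³ = 13.24 mg/L.

C_s ≈ 13.2 mg/L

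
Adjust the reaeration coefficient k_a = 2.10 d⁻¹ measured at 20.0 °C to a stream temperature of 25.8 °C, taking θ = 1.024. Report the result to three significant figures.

k_a(T₂) = k_a(T₁) · θ^(T₂−T₁) = 2.10 × 1.024^(25.8−20.0)
= 2.10 × 1.024^5.80 = 2.10 × 1.147 = 2.410 d⁻¹.

k_a ≈ 2.41 d⁻¹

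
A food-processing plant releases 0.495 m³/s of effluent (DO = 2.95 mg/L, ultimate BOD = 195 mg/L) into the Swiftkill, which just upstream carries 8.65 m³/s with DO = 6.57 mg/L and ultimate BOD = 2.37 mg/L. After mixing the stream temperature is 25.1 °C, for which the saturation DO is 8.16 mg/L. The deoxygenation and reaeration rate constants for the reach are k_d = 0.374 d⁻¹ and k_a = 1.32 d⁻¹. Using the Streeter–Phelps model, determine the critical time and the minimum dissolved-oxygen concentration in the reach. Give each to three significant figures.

t_c ≈ 0.873 d; minimum DO ≈ 5.54 mg/L

Mixed DO = (8.65×6.57 + 0.495×2.95)/(8.65+0.495) = 58.29/9.145 = 6.374 mg/L.
Mixed L₀ = (8.65×2.37 + 0.495×195)/(9.145) = 117.0/9.145 = 12.80 mg/L.
Initial deficit D₀ = C_s − DO₀ = 8.16 − 6.374 = 1.786 mg/L.
t_c = (1/0.9460) ln[(1.32/0.374)(1 − 1.786×0.9460/(0.374×12.80))] = 1.057 × ln(2.283) = 0.8728 d.
D_c = (0.374/1.32) × 12.80 × e^(−0.374×0.8728) = 0.2833 × 12.80 × 0.7215 = 2.616 mg/L.
Minimum DO = 8.16 − 2.616 = 5.544 mg/L.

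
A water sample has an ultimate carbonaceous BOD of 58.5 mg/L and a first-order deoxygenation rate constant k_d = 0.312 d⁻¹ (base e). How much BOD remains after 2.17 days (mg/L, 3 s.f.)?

L ≈ 29.7 mg/L

L_t = L₀ e^(−k_d t) = 58.5 × e^(−0.312×2.17) = 58.5 × 0.5081 = 29.72 mg/L.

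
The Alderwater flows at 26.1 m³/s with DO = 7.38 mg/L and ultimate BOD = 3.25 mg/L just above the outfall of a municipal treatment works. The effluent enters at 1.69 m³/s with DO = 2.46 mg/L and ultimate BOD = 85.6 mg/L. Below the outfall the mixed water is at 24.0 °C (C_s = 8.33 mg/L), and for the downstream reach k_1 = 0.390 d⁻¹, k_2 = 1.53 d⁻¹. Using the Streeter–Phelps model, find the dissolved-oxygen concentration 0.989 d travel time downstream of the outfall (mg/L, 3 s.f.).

DO ≈ 6.76 mg/L

Mixed DO = (26.1×7.38 + 1.69×2.46)/(26.1+1.69) = 196.8/27.79 = 7.081 mg/L.
Mixed L₀ = (26.1×3.25 + 1.69×85.6)/(27.79) = 229.5/27.79 = 8.258 mg/L.
Initial deficit D₀ = C_s − DO₀ = 8.33 − 7.081 = 1.249 mg/L.
D(0.989) = [0.390×8.258/(1.53−0.390)](e^(−0.390×0.989) − e^(−1.53×0.989)) + 1.249 e^(−1.53×0.989)
= 2.825 × (0.6800 − 0.2202) + 1.249 × 0.2202 = 1.574 mg/L.
DO = 8.33 − 1.574 = 6.756 mg/L.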